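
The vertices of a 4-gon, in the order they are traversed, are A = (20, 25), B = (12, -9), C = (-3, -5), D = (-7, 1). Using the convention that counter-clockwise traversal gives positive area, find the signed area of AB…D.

Apply the shoelace (surveyor's) formula: 2A = Σ (x_i·y_{i+1} − x_{i+1}·y_i), indices taken mod 4.
Σ = (-480) + (-87) + (-38) + (-195) = -800
Signed area = Σ/2 = -400 (negative ⇒ clockwise traversal).

-400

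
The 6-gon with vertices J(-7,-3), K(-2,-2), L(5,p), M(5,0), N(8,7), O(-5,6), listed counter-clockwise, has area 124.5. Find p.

Write out the shoelace sum; only the two edges meeting at L involve p:
2·Area = [((-2)·p − 5·(-2)) + (5·0 − 5·p)] + 183
       = -7·p + 193 = 249
⇒ p = -8.

-8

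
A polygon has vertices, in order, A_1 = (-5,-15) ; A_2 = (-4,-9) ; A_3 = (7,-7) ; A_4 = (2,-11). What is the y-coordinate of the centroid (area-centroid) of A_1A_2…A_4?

Apply the shoelace (surveyor's) formula. First the cross-terms c_i = x_i·y_{i+1} − x_{i+1}·y_i:
  -15, 91, -63, -85  ⇒  2A = -72, A = -36.
Then Σ (y_i + y_{i+1})·c_i = 2248, so ȳ = 2248 / (6·(-36)) = -281/27.

-281/27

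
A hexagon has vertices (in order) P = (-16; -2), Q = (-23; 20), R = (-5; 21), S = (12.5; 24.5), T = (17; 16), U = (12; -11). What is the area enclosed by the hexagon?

964.75

Apply Gauss's area formula: 2A = Σ (x_i·y_{i+1} − x_{i+1}·y_i), indices taken mod 6.
Σ = (-366) + (-383) + (-385) + (-216.5) + (-379) + (-200) = -1929.5
Area = |Σ|/2 = 964.75.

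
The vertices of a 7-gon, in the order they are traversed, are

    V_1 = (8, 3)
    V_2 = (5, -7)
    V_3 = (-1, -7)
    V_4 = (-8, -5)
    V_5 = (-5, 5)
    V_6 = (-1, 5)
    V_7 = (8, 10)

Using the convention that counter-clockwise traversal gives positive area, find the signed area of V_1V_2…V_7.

-177.5

Σ = (-71) + (-42) + (-51) + (-65) + (-20) + (-50) + (-56) = -355
Signed area = Σ/2 = -177.5 (negative ⇒ clockwise traversal).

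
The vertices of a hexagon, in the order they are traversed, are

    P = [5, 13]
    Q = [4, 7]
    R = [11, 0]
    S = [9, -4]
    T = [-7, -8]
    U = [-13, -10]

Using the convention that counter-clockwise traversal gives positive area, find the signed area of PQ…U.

-195.5

Apply the shoelace (surveyor's) formula: 2A = Σ (x_i·y_{i+1} − x_{i+1}·y_i), indices taken mod 6.
Cross-terms: -17, -77, -44, -100, -34, -119  ⇒  Σ = -391
Signed area = Σ/2 = -195.5 (negative ⇒ clockwise traversal).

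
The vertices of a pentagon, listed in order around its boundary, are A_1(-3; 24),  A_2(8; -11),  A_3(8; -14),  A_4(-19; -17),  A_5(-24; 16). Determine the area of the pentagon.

912.5

Apply the shoelace (surveyor's) formula: 2A = Σ (x_i·y_{i+1} − x_{i+1}·y_i), indices taken mod 5.
Σ = (-159) + (-24) + (-402) + (-712) + (-528) = -1825
Area = |Σ|/2 = 912.5.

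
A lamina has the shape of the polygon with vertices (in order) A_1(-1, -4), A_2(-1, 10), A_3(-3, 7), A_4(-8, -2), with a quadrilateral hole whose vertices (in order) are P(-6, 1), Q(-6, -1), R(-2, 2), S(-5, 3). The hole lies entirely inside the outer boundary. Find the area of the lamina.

43

Outer boundary:
Σ = (-14) + (23) + (62) + (30) = 101
Area = |Σ|/2 = 50.5.
Hole:
Cross-terms: 12, -14, 4, 13  ⇒  Σ = 15
Area = |Σ|/2 = 7.5.
Net area = 50.5 − 7.5 = 43.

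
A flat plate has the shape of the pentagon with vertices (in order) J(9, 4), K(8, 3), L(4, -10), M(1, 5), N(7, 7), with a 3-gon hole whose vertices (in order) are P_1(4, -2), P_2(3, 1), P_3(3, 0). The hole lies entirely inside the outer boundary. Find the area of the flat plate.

64.5

Outer boundary:
J→K: (9)(3) − (8)(4) = -5
K→L: (8)(-10) − (4)(3) = -92
L→M: (4)(5) − (1)(-10) = 30
M→N: (1)(7) − (7)(5) = -28
N→J: (7)(4) − (9)(7) = -35
Σ = -130
Area = |Σ|/2 = 65.
Hole:
Cross-terms: 10, -3, -6  ⇒  Σ = 1
Area = |Σ|/2 = 0.5.
Net area = 65 − 0.5 = 64.5.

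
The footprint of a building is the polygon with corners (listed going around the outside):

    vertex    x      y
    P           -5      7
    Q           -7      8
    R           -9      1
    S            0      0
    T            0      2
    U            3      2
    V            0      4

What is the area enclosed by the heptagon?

50

Apply the surveyor's formula: 2A = Σ (x_i·y_{i+1} − x_{i+1}·y_i), indices taken mod 7.
P→Q: (-5)(8) − (-7)(7) = 9
Q→R: (-7)(1) − (-9)(8) = 65
R→S: (-9)(0) − (0)(1) = 0
S→T: (0)(2) − (0)(0) = 0
T→U: (0)(2) − (3)(2) = -6
U→V: (3)(4) − (0)(2) = 12
V→P: (0)(7) − (-5)(4) = 20
Σ = 100
Area = |Σ|/2 = 50.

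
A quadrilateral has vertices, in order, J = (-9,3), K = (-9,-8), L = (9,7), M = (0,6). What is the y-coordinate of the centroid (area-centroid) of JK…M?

19/18

Apply the shoelace formula. First the cross-terms c_i = x_i·y_{i+1} − x_{i+1}·y_i:
  99, 9, 54, 54  ⇒  2A = 216, A = 108.
Then Σ (y_i + y_{i+1})·c_i = 684, so ȳ = 684 / (6·108) = 19/18.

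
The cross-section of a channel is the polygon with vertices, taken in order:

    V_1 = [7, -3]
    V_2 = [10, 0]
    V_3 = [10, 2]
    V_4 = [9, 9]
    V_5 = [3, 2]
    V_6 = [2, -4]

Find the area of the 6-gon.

Apply the shoelace formula: 2A = Σ (x_i·y_{i+1} − x_{i+1}·y_i), indices taken mod 6.
Σ = (30) + (20) + (72) + (-9) + (-16) + (22) = 119
Area = |Σ|/2 = 59.5.

59.5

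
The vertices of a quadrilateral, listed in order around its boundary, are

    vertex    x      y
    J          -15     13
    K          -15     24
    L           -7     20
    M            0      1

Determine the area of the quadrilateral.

J→K: (-15)(24) − (-15)(13) = -165
K→L: (-15)(20) − (-7)(24) = -132
L→M: (-7)(1) − (0)(20) = -7
M→J: (0)(13) − (-15)(1) = 15
Σ = -289
Area = |Σ|/2 = 144.5.

144.5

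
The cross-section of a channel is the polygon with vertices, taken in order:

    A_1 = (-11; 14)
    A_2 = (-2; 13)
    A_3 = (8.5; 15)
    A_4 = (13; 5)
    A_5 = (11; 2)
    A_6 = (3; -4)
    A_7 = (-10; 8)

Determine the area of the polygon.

277.5

Σ = (-115) + (-140.5) + (-152.5) + (-29) + (-50) + (-16) + (-52) = -555
Area = |Σ|/2 = 277.5.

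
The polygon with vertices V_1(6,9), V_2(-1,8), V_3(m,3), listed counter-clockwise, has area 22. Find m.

8

The doubled signed area Σ (x_i y_{i+1} − x_{i+1} y_i) is linear in m.
With m=0 it equals 36; the coefficient of m is 1 (from the two edges through V_3).
So 1·m + 36 = 2·22 = 44 ⇒ m = 8.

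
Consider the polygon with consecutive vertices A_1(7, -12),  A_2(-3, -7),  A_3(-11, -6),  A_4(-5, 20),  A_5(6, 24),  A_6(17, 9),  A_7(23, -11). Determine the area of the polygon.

Apply the shoelace formula: 2A = Σ (x_i·y_{i+1} − x_{i+1}·y_i), indices taken mod 7.
Σ = (-85) + (-59) + (-250) + (-240) + (-354) + (-394) + (-199) = -1581
Area = |Σ|/2 = 790.5.

790.5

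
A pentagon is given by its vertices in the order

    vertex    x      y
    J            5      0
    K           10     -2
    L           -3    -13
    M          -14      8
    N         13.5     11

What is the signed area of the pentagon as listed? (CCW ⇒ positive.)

-334.5

Apply the shoelace formula: 2A = Σ (x_i·y_{i+1} − x_{i+1}·y_i), indices taken mod 5.
Σ = (-10) + (-136) + (-206) + (-262) + (-55) = -669
Signed area = Σ/2 = -334.5 (negative ⇒ clockwise traversal).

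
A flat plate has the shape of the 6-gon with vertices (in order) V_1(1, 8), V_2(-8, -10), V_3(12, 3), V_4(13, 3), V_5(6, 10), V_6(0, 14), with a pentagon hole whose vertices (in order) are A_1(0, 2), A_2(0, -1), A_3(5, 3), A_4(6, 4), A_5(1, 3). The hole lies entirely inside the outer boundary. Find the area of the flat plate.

153

Outer boundary:
Cross-terms: 54, 96, -3, 112, 84, -14  ⇒  Σ = 329
Area = |Σ|/2 = 164.5.
Hole:
Apply the shoelace formula: 2A = Σ (x_i·y_{i+1} − x_{i+1}·y_i), indices taken mod 5.
Σ = (0) + (5) + (2) + (14) + (2) = 23
Area = |Σ|/2 = 11.5.
Net area = 164.5 − 11.5 = 153.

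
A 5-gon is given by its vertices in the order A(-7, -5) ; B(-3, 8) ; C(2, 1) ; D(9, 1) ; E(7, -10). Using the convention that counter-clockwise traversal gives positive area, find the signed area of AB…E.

-149.5

Apply the shoelace formula: 2A = Σ (x_i·y_{i+1} − x_{i+1}·y_i), indices taken mod 5.
Σ = (-71) + (-19) + (-7) + (-97) + (-105) = -299
Signed area = Σ/2 = -149.5 (negative ⇒ clockwise traversal).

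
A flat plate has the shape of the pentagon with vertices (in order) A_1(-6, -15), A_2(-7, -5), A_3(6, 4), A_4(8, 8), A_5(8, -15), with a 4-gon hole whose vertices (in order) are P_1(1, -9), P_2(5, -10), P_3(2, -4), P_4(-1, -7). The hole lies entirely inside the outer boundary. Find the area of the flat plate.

209

Outer boundary:
Σ = (-75) + (2) + (16) + (-184) + (-210) = -451
Area = |Σ|/2 = 225.5.
Hole:
Apply the shoelace (surveyor's) formula: 2A = Σ (x_i·y_{i+1} − x_{i+1}·y_i), indices taken mod 4.
Cross-terms: 35, 0, -18, 16  ⇒  Σ = 33
Area = |Σ|/2 = 16.5.
Net area = 225.5 − 16.5 = 209.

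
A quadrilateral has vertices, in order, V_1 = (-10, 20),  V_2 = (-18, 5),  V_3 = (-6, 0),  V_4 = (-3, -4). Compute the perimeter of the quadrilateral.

|V_1V_2| = √((-8)² + (-15)²) = √289 = 17
|V_2V_3| = √((12)² + (-5)²) = √169 = 13
|V_3V_4| = √((3)² + (-4)²) = √25 = 5
|V_4V_1| = √((-7)² + (24)²) = √625 = 25
Perimeter = 17 + 13 + 5 + 25 = 60.

60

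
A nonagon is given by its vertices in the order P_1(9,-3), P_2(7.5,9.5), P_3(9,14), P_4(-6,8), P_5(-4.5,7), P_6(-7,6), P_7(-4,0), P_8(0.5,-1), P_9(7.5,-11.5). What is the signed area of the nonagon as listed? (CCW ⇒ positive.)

205.125

Apply Gauss's area formula: 2A = Σ (x_i·y_{i+1} − x_{i+1}·y_i), indices taken mod 9.
Σ = (108) + (19.5) + (156) + (-6) + (22) + (24) + (4) + (1.75) + (81) = 410.25
Signed area = Σ/2 = 205.125 (positive ⇒ counter-clockwise traversal).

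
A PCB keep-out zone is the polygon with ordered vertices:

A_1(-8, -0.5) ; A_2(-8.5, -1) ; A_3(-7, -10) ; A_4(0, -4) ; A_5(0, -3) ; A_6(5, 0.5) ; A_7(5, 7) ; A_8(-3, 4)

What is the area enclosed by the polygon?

115.875

Apply Gauss's area formula: 2A = Σ (x_i·y_{i+1} − x_{i+1}·y_i), indices taken mod 8.
A_1→A_2: (-8)(-1) − (-8.5)(-0.5) = 3.75
A_2→A_3: (-8.5)(-10) − (-7)(-1) = 78
A_3→A_4: (-7)(-4) − (0)(-10) = 28
A_4→A_5: (0)(-3) − (0)(-4) = 0
A_5→A_6: (0)(0.5) − (5)(-3) = 15
A_6→A_7: (5)(7) − (5)(0.5) = 32.5
A_7→A_8: (5)(4) − (-3)(7) = 41
A_8→A_1: (-3)(-0.5) − (-8)(4) = 33.5
Σ = 231.75
Area = |Σ|/2 = 115.875.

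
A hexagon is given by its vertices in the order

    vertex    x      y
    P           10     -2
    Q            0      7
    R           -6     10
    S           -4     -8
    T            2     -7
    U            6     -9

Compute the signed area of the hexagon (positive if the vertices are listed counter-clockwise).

173

Σ = (70) + (42) + (88) + (44) + (24) + (78) = 346
Signed area = Σ/2 = 173 (positive ⇒ counter-clockwise traversal).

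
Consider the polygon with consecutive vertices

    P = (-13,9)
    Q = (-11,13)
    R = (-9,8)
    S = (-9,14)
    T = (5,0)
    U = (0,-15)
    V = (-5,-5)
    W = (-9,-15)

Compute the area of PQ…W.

280.5

Apply the shoelace (surveyor's) formula: 2A = Σ (x_i·y_{i+1} − x_{i+1}·y_i), indices taken mod 8.
P→Q: (-13)(13) − (-11)(9) = -70
Q→R: (-11)(8) − (-9)(13) = 29
R→S: (-9)(14) − (-9)(8) = -54
S→T: (-9)(0) − (5)(14) = -70
T→U: (5)(-15) − (0)(0) = -75
U→V: (0)(-5) − (-5)(-15) = -75
V→W: (-5)(-15) − (-9)(-5) = 30
W→P: (-9)(9) − (-13)(-15) = -276
Σ = -561
Area = |Σ|/2 = 280.5.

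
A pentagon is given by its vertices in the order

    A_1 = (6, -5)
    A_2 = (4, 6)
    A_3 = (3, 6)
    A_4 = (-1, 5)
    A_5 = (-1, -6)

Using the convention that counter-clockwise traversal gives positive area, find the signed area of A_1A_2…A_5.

67.5

Apply the shoelace formula: 2A = Σ (x_i·y_{i+1} − x_{i+1}·y_i), indices taken mod 5.
Σ = (56) + (6) + (21) + (11) + (41) = 135
Signed area = Σ/2 = 67.5 (positive ⇒ counter-clockwise traversal).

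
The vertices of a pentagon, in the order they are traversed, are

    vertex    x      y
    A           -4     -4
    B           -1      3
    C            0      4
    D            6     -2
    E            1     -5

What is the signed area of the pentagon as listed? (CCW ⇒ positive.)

Cross-terms: -16, -4, -24, -28, -24  ⇒  Σ = -96
Signed area = Σ/2 = -48 (negative ⇒ clockwise traversal).

-48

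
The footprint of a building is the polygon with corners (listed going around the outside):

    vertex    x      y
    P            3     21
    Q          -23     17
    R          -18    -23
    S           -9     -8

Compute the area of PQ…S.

P→Q: (3)(17) − (-23)(21) = 534
Q→R: (-23)(-23) − (-18)(17) = 835
R→S: (-18)(-8) − (-9)(-23) = -63
S→P: (-9)(21) − (3)(-8) = -165
Σ = 1141
Area = |Σ|/2 = 570.5.

570.5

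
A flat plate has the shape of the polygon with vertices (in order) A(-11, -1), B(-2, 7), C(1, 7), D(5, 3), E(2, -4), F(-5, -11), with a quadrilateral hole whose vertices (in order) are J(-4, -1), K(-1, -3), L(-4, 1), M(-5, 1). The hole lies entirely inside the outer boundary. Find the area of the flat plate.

Outer boundary:
A→B: (-11)(7) − (-2)(-1) = -79
B→C: (-2)(7) − (1)(7) = -21
C→D: (1)(3) − (5)(7) = -32
D→E: (5)(-4) − (2)(3) = -26
E→F: (2)(-11) − (-5)(-4) = -42
F→A: (-5)(-1) − (-11)(-11) = -116
Σ = -316
Area = |Σ|/2 = 158.
Hole:
Cross-terms: 11, -13, 1, 9  ⇒  Σ = 8
Area = |Σ|/2 = 4.
Net area = 158 − 4 = 154.

154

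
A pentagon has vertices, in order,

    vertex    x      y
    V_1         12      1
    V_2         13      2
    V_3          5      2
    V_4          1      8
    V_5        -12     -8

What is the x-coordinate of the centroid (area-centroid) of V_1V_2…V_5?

Apply Gauss's area formula. First the cross-terms c_i = x_i·y_{i+1} − x_{i+1}·y_i:
  11, 16, 38, 88, 84  ⇒  2A = 237, A = 118.5.
Then Σ (x_i + x_{i+1})·c_i = -177, so x̄ = -177 / (6·118.5) = -59/237.

-59/237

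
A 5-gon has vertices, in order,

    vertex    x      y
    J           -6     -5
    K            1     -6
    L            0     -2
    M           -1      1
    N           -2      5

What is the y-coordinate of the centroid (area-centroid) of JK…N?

-451/222

Apply Gauss's area formula. First the cross-terms c_i = x_i·y_{i+1} − x_{i+1}·y_i:
  41, -2, -2, -3, 40  ⇒  2A = 74, A = 37.
Then Σ (y_i + y_{i+1})·c_i = -451, so ȳ = -451 / (6·37) = -451/222.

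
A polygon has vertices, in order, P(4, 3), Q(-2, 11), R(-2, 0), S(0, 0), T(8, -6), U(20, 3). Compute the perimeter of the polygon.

|PQ| = √((-6)² + (8)²) = √100 = 10
|QR| = √((0)² + (-11)²) = √121 = 11
|RS| = √((2)² + (0)²) = √4 = 2
|ST| = √((8)² + (-6)²) = √100 = 10
|TU| = √((12)² + (9)²) = √225 = 15
|UP| = √((-16)² + (0)²) = √256 = 16
Perimeter = 10 + 11 + 2 + 10 + 15 + 16 = 64.

64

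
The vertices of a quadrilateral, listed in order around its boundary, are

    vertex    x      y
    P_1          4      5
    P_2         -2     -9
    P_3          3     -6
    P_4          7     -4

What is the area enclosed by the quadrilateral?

Apply the shoelace (surveyor's) formula: 2A = Σ (x_i·y_{i+1} − x_{i+1}·y_i), indices taken mod 4.
Σ = (-26) + (39) + (30) + (51) = 94
Area = |Σ|/2 = 47.

47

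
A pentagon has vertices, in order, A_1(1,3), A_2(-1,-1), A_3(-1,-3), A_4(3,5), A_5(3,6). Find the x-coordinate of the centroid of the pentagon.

Apply the surveyor's formula. First the cross-terms c_i = x_i·y_{i+1} − x_{i+1}·y_i:
  2, 2, 4, 3, 3  ⇒  2A = 14, A = 7.
Then Σ (x_i + x_{i+1})·c_i = 34, so x̄ = 34 / (6·7) = 17/21.

17/21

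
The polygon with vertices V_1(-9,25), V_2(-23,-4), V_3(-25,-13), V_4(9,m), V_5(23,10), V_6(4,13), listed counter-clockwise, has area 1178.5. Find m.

-18

The doubled signed area Σ (x_i y_{i+1} − x_{i+1} y_i) is linear in m.
With m=0 it equals 1493; the coefficient of m is -48 (from the two edges through V_4).
So -48·m + 1493 = 2·1178.5 = 2357 ⇒ m = -18.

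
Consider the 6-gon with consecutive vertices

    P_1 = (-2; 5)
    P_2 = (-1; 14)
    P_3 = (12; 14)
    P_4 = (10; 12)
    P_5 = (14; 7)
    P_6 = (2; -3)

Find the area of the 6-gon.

175.5

P_1→P_2: (-2)(14) − (-1)(5) = -23
P_2→P_3: (-1)(14) − (12)(14) = -182
P_3→P_4: (12)(12) − (10)(14) = 4
P_4→P_5: (10)(7) − (14)(12) = -98
P_5→P_6: (14)(-3) − (2)(7) = -56
P_6→P_1: (2)(5) − (-2)(-3) = 4
Σ = -351
Area = |Σ|/2 = 175.5.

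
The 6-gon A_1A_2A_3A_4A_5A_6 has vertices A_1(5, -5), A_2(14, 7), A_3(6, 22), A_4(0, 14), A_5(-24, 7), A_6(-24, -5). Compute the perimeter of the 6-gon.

|A_1A_2| = √((9)² + (12)²) = √225 = 15
|A_2A_3| = √((-8)² + (15)²) = √289 = 17
|A_3A_4| = √((-6)² + (-8)²) = √100 = 10
|A_4A_5| = √((-24)² + (-7)²) = √625 = 25
|A_5A_6| = √((0)² + (-12)²) = √144 = 12
|A_6A_1| = √((29)² + (0)²) = √841 = 29
Perimeter = 15 + 17 + 10 + 25 + 12 + 29 = 108.

108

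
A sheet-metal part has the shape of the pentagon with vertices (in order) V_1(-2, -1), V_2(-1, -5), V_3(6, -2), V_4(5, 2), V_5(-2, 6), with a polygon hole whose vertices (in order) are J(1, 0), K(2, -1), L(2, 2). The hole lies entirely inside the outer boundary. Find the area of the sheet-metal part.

Outer boundary:
Apply the shoelace formula: 2A = Σ (x_i·y_{i+1} − x_{i+1}·y_i), indices taken mod 5.
Cross-terms: 9, 32, 22, 34, 14  ⇒  Σ = 111
Area = |Σ|/2 = 55.5.
Hole:
J→K: (1)(-1) − (2)(0) = -1
K→L: (2)(2) − (2)(-1) = 6
L→J: (2)(0) − (1)(2) = -2
Σ = 3
Area = |Σ|/2 = 1.5.
Net area = 55.5 − 1.5 = 54.

54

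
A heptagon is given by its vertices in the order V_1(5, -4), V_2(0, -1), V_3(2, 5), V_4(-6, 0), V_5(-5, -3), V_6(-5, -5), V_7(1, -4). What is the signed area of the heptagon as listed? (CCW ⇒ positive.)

Σ = (-5) + (2) + (30) + (18) + (10) + (25) + (16) = 96
Signed area = Σ/2 = 48 (positive ⇒ counter-clockwise traversal).

48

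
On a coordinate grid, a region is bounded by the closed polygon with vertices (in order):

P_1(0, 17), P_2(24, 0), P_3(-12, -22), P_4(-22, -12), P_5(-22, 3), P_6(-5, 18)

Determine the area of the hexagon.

P_1→P_2: (0)(0) − (24)(17) = -408
P_2→P_3: (24)(-22) − (-12)(0) = -528
P_3→P_4: (-12)(-12) − (-22)(-22) = -340
P_4→P_5: (-22)(3) − (-22)(-12) = -330
P_5→P_6: (-22)(18) − (-5)(3) = -381
P_6→P_1: (-5)(17) − (0)(18) = -85
Σ = -2072
Area = |Σ|/2 = 1036.

1036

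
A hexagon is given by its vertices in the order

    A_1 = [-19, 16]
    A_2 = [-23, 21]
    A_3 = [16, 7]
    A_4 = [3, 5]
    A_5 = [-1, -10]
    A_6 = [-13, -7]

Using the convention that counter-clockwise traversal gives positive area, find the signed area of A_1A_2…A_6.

Apply Gauss's area formula: 2A = Σ (x_i·y_{i+1} − x_{i+1}·y_i), indices taken mod 6.
Cross-terms: -31, -497, 59, -25, -123, -341  ⇒  Σ = -958
Signed area = Σ/2 = -479 (negative ⇒ clockwise traversal).

-479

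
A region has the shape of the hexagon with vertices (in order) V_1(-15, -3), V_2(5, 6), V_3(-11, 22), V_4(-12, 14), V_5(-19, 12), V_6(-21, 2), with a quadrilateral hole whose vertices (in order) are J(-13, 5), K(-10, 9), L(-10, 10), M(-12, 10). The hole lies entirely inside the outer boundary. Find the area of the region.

Outer boundary:
Apply the surveyor's formula: 2A = Σ (x_i·y_{i+1} − x_{i+1}·y_i), indices taken mod 6.
Σ = (-75) + (176) + (110) + (122) + (214) + (93) = 640
Area = |Σ|/2 = 320.
Hole:
J→K: (-13)(9) − (-10)(5) = -67
K→L: (-10)(10) − (-10)(9) = -10
L→M: (-10)(10) − (-12)(10) = 20
M→J: (-12)(5) − (-13)(10) = 70
Σ = 13
Area = |Σ|/2 = 6.5.
Net area = 320 − 6.5 = 313.5.

313.5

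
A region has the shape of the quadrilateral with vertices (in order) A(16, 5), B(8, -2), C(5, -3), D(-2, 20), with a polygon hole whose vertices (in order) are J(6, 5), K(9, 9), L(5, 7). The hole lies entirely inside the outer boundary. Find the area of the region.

156

Outer boundary:
Apply the surveyor's formula: 2A = Σ (x_i·y_{i+1} − x_{i+1}·y_i), indices taken mod 4.
Σ = (-72) + (-14) + (94) + (-330) = -322
Area = |Σ|/2 = 161.
Hole:
J→K: (6)(9) − (9)(5) = 9
K→L: (9)(7) − (5)(9) = 18
L→J: (5)(5) − (6)(7) = -17
Σ = 10
Area = |Σ|/2 = 5.
Net area = 161 − 5 = 156.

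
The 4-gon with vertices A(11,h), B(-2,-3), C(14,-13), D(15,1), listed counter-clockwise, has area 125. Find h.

1

The doubled signed area Σ (x_i y_{i+1} − x_{i+1} y_i) is linear in h.
With h=0 it equals 233; the coefficient of h is 17 (from the two edges through A).
So 17·h + 233 = 2·125 = 250 ⇒ h = 1.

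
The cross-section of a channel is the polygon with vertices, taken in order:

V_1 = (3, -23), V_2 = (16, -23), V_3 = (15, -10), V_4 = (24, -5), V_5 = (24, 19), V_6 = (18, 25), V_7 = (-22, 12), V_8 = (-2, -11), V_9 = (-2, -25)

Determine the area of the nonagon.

1332

Apply Gauss's area formula: 2A = Σ (x_i·y_{i+1} − x_{i+1}·y_i), indices taken mod 9.
V_1→V_2: (3)(-23) − (16)(-23) = 299
V_2→V_3: (16)(-10) − (15)(-23) = 185
V_3→V_4: (15)(-5) − (24)(-10) = 165
V_4→V_5: (24)(19) − (24)(-5) = 576
V_5→V_6: (24)(25) − (18)(19) = 258
V_6→V_7: (18)(12) − (-22)(25) = 766
V_7→V_8: (-22)(-11) − (-2)(12) = 266
V_8→V_9: (-2)(-25) − (-2)(-11) = 28
V_9→V_1: (-2)(-23) − (3)(-25) = 121
Σ = 2664
Area = |Σ|/2 = 1332.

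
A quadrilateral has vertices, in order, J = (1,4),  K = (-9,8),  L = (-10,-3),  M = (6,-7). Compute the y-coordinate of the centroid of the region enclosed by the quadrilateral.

Apply Gauss's area formula. First the cross-terms c_i = x_i·y_{i+1} − x_{i+1}·y_i:
  44, 107, 88, 31  ⇒  2A = 270, A = 135.
Then Σ (y_i + y_{i+1})·c_i = 90, so ȳ = 90 / (6·135) = 1/9.

1/9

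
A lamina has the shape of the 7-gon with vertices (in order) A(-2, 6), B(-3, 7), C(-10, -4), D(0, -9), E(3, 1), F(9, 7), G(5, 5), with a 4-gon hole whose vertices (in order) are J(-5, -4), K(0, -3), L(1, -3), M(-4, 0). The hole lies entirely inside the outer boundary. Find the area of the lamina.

Outer boundary:
Apply Gauss's area formula: 2A = Σ (x_i·y_{i+1} − x_{i+1}·y_i), indices taken mod 7.
Σ = (4) + (82) + (90) + (27) + (12) + (10) + (40) = 265
Area = |Σ|/2 = 132.5.
Hole:
J→K: (-5)(-3) − (0)(-4) = 15
K→L: (0)(-3) − (1)(-3) = 3
L→M: (1)(0) − (-4)(-3) = -12
M→J: (-4)(-4) − (-5)(0) = 16
Σ = 22
Area = |Σ|/2 = 11.
Net area = 132.5 − 11 = 121.5.

121.5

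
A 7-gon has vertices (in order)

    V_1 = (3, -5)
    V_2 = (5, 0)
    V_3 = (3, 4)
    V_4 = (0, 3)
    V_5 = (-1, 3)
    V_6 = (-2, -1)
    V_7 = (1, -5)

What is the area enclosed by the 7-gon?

Σ = (25) + (20) + (9) + (3) + (7) + (11) + (10) = 85
Area = |Σ|/2 = 42.5.

42.5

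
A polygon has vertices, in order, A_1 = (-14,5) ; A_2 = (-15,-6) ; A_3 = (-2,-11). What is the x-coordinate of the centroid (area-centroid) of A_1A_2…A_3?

-31/3

Apply Gauss's area formula. First the cross-terms c_i = x_i·y_{i+1} − x_{i+1}·y_i:
  159, 153, -164  ⇒  2A = 148, A = 74.
Then Σ (x_i + x_{i+1})·c_i = -4588, so x̄ = -4588 / (6·74) = -31/3.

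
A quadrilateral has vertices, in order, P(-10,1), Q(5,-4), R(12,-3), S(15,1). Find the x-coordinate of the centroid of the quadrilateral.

41/9

Apply the shoelace (surveyor's) formula. First the cross-terms c_i = x_i·y_{i+1} − x_{i+1}·y_i:
  35, 33, 57, 25  ⇒  2A = 150, A = 75.
Then Σ (x_i + x_{i+1})·c_i = 2050, so x̄ = 2050 / (6·75) = 41/9.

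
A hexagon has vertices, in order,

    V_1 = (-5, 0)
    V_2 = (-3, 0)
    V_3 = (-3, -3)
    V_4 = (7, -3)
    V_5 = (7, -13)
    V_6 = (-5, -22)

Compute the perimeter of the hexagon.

|V_1V_2| = √((2)² + (0)²) = √4 = 2
|V_2V_3| = √((0)² + (-3)²) = √9 = 3
|V_3V_4| = √((10)² + (0)²) = √100 = 10
|V_4V_5| = √((0)² + (-10)²) = √100 = 10
|V_5V_6| = √((-12)² + (-9)²) = √225 = 15
|V_6V_1| = √((0)² + (22)²) = √484 = 22
Perimeter = 2 + 3 + 10 + 10 + 15 + 22 = 62.

62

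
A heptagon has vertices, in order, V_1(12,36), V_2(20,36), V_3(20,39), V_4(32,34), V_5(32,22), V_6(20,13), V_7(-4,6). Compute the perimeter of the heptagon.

|V_1V_2| = √((8)² + (0)²) = √64 = 8
|V_2V_3| = √((0)² + (3)²) = √9 = 3
|V_3V_4| = √((12)² + (-5)²) = √169 = 13
|V_4V_5| = √((0)² + (-12)²) = √144 = 12
|V_5V_6| = √((-12)² + (-9)²) = √225 = 15
|V_6V_7| = √((-24)² + (-7)²) = √625 = 25
|V_7V_1| = √((16)² + (30)²) = √1156 = 34
Perimeter = 8 + 3 + 13 + 12 + 15 + 25 + 34 = 110.

110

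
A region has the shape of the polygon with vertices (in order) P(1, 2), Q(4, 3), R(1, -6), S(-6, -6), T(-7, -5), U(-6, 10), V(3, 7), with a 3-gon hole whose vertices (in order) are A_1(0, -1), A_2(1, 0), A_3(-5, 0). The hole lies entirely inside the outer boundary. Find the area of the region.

126.5

Outer boundary:
Apply Gauss's area formula: 2A = Σ (x_i·y_{i+1} − x_{i+1}·y_i), indices taken mod 7.
Cross-terms: -5, -27, -42, -12, -100, -72, -1  ⇒  Σ = -259
Area = |Σ|/2 = 129.5.
Hole:
Apply the surveyor's formula: 2A = Σ (x_i·y_{i+1} − x_{i+1}·y_i), indices taken mod 3.
Σ = (1) + (0) + (5) = 6
Area = |Σ|/2 = 3.
Net area = 129.5 − 3 = 126.5.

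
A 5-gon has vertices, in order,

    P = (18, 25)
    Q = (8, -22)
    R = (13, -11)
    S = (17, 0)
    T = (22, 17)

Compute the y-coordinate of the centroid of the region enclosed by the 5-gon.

797/161

Apply the shoelace (surveyor's) formula. First the cross-terms c_i = x_i·y_{i+1} − x_{i+1}·y_i:
  -596, 198, 187, 289, 244  ⇒  2A = 322, A = 161.
Then Σ (y_i + y_{i+1})·c_i = 4782, so ȳ = 4782 / (6·161) = 797/161.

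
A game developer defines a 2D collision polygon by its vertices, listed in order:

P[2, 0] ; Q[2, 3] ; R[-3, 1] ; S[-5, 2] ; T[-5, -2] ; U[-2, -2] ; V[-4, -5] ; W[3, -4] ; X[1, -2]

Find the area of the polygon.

Apply the shoelace formula: 2A = Σ (x_i·y_{i+1} − x_{i+1}·y_i), indices taken mod 9.
Σ = (6) + (11) + (-1) + (20) + (6) + (2) + (31) + (-2) + (4) = 77
Area = |Σ|/2 = 38.5.

38.5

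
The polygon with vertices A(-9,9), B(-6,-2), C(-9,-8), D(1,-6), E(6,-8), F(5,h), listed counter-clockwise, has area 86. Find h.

-7

The doubled signed area Σ (x_i y_{i+1} − x_{i+1} y_i) is linear in h.
With h=0 it equals 277; the coefficient of h is 15 (from the two edges through F).
So 15·h + 277 = 2·86 = 172 ⇒ h = -7.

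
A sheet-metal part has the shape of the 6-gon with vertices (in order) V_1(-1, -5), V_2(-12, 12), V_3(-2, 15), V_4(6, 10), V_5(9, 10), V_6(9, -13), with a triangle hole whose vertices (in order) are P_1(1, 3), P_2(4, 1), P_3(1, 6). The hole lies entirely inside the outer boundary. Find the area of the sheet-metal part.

312

Outer boundary:
Apply the shoelace formula: 2A = Σ (x_i·y_{i+1} − x_{i+1}·y_i), indices taken mod 6.
V_1→V_2: (-1)(12) − (-12)(-5) = -72
V_2→V_3: (-12)(15) − (-2)(12) = -156
V_3→V_4: (-2)(10) − (6)(15) = -110
V_4→V_5: (6)(10) − (9)(10) = -30
V_5→V_6: (9)(-13) − (9)(10) = -207
V_6→V_1: (9)(-5) − (-1)(-13) = -58
Σ = -633
Area = |Σ|/2 = 316.5.
Hole:
Σ = (-11) + (23) + (-3) = 9
Area = |Σ|/2 = 4.5.
Net area = 316.5 − 4.5 = 312.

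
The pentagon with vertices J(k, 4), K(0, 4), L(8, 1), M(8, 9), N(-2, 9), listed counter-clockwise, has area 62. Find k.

Write out the shoelace sum; only the two edges meeting at J involve k:
2·Area = [((-2)·4 − k·9) + (k·4 − 0·4)] + 122
       = -5·k + 114 = 124
⇒ k = -2.

-2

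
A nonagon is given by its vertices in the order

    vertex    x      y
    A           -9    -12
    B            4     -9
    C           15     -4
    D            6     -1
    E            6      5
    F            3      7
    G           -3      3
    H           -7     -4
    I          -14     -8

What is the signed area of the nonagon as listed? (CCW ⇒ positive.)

239.5

Σ = (129) + (119) + (9) + (36) + (27) + (30) + (33) + (0) + (96) = 479
Signed area = Σ/2 = 239.5 (positive ⇒ counter-clockwise traversal).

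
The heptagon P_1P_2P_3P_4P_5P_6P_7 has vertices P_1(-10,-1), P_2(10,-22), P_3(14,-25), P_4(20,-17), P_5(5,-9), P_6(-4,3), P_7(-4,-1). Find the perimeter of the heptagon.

|P_1P_2| = √((20)² + (-21)²) = √841 = 29
|P_2P_3| = √((4)² + (-3)²) = √25 = 5
|P_3P_4| = √((6)² + (8)²) = √100 = 10
|P_4P_5| = √((-15)² + (8)²) = √289 = 17
|P_5P_6| = √((-9)² + (12)²) = √225 = 15
|P_6P_7| = √((0)² + (-4)²) = √16 = 4
|P_7P_1| = √((-6)² + (0)²) = √36 = 6
Perimeter = 29 + 5 + 10 + 17 + 15 + 4 + 6 = 86.

86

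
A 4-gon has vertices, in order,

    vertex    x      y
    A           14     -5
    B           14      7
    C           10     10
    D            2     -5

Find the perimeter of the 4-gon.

|AB| = √((0)² + (12)²) = √144 = 12
|BC| = √((-4)² + (3)²) = √25 = 5
|CD| = √((-8)² + (-15)²) = √289 = 17
|DA| = √((12)² + (0)²) = √144 = 12
Perimeter = 12 + 5 + 17 + 12 = 46.

46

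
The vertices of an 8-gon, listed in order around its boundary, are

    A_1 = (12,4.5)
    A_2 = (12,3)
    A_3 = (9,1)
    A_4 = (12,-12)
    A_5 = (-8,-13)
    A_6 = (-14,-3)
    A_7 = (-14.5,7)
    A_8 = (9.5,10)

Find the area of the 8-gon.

Apply the shoelace formula: 2A = Σ (x_i·y_{i+1} − x_{i+1}·y_i), indices taken mod 8.
Σ = (-18) + (-15) + (-120) + (-252) + (-158) + (-141.5) + (-211.5) + (-77.25) = -993.25
Area = |Σ|/2 = 496.625.

496.625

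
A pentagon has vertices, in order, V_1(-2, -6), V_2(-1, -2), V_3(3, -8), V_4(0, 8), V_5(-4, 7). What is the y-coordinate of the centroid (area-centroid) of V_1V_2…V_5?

Apply the shoelace (surveyor's) formula. First the cross-terms c_i = x_i·y_{i+1} − x_{i+1}·y_i:
  -2, 14, 24, 32, 38  ⇒  2A = 106, A = 53.
Then Σ (y_i + y_{i+1})·c_i = 394, so ȳ = 394 / (6·53) = 197/159.

197/159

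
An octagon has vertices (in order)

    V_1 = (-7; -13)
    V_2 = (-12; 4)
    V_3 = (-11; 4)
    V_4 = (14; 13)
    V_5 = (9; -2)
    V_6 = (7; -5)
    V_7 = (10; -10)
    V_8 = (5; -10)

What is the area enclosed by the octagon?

384

Apply Gauss's area formula: 2A = Σ (x_i·y_{i+1} − x_{i+1}·y_i), indices taken mod 8.
Cross-terms: -184, -4, -199, -145, -31, -20, -50, -135  ⇒  Σ = -768
Area = |Σ|/2 = 384.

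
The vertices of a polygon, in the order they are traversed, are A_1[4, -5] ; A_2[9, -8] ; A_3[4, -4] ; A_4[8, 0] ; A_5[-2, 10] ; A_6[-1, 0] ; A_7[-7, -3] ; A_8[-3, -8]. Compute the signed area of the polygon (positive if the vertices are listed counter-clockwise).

Apply the surveyor's formula: 2A = Σ (x_i·y_{i+1} − x_{i+1}·y_i), indices taken mod 8.
A_1→A_2: (4)(-8) − (9)(-5) = 13
A_2→A_3: (9)(-4) − (4)(-8) = -4
A_3→A_4: (4)(0) − (8)(-4) = 32
A_4→A_5: (8)(10) − (-2)(0) = 80
A_5→A_6: (-2)(0) − (-1)(10) = 10
A_6→A_7: (-1)(-3) − (-7)(0) = 3
A_7→A_8: (-7)(-8) − (-3)(-3) = 47
A_8→A_1: (-3)(-5) − (4)(-8) = 47
Σ = 228
Signed area = Σ/2 = 114 (positive ⇒ counter-clockwise traversal).

114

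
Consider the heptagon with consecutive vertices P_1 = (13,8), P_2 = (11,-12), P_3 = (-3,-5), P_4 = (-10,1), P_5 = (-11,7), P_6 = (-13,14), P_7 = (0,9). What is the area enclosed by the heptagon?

Apply Gauss's area formula: 2A = Σ (x_i·y_{i+1} − x_{i+1}·y_i), indices taken mod 7.
Cross-terms: -244, -91, -53, -59, -63, -117, -117  ⇒  Σ = -744
Area = |Σ|/2 = 372.

372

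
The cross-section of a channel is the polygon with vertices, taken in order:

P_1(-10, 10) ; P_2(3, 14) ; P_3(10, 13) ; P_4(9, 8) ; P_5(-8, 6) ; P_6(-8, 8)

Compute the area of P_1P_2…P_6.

Apply the shoelace (surveyor's) formula: 2A = Σ (x_i·y_{i+1} − x_{i+1}·y_i), indices taken mod 6.
Cross-terms: -170, -101, -37, 118, -16, 0  ⇒  Σ = -206
Area = |Σ|/2 = 103.

103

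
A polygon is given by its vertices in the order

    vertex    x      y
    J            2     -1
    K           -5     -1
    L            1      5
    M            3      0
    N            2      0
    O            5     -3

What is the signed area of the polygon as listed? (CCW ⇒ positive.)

Apply the shoelace formula: 2A = Σ (x_i·y_{i+1} − x_{i+1}·y_i), indices taken mod 6.
Σ = (-7) + (-24) + (-15) + (0) + (-6) + (1) = -51
Signed area = Σ/2 = -25.5 (negative ⇒ clockwise traversal).

-25.5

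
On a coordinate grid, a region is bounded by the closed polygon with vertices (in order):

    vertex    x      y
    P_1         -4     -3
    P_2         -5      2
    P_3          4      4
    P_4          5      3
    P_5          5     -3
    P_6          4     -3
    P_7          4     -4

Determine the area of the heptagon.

62

Σ = (-23) + (-28) + (-8) + (-30) + (-3) + (-4) + (-28) = -124
Area = |Σ|/2 = 62.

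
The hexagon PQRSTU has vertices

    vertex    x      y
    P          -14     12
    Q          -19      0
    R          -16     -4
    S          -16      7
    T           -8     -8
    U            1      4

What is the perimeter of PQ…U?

|PQ| = √((-5)² + (-12)²) = √169 = 13
|QR| = √((3)² + (-4)²) = √25 = 5
|RS| = √((0)² + (11)²) = √121 = 11
|ST| = √((8)² + (-15)²) = √289 = 17
|TU| = √((9)² + (12)²) = √225 = 15
|UP| = √((-15)² + (8)²) = √289 = 17
Perimeter = 13 + 5 + 11 + 17 + 15 + 17 = 78.

78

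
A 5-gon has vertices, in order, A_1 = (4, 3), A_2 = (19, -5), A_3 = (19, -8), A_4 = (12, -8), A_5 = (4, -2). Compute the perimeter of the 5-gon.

42

|A_1A_2| = √((15)² + (-8)²) = √289 = 17
|A_2A_3| = √((0)² + (-3)²) = √9 = 3
|A_3A_4| = √((-7)² + (0)²) = √49 = 7
|A_4A_5| = √((-8)² + (6)²) = √100 = 10
|A_5A_1| = √((0)² + (5)²) = √25 = 5
Perimeter = 17 + 3 + 7 + 10 + 5 = 42.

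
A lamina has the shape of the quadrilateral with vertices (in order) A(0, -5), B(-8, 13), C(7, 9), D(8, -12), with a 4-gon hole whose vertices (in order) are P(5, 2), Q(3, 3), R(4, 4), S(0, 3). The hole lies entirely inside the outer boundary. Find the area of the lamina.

Outer boundary:
A→B: (0)(13) − (-8)(-5) = -40
B→C: (-8)(9) − (7)(13) = -163
C→D: (7)(-12) − (8)(9) = -156
D→A: (8)(-5) − (0)(-12) = -40
Σ = -399
Area = |Σ|/2 = 199.5.
Hole:
Apply Gauss's area formula: 2A = Σ (x_i·y_{i+1} − x_{i+1}·y_i), indices taken mod 4.
P→Q: (5)(3) − (3)(2) = 9
Q→R: (3)(4) − (4)(3) = 0
R→S: (4)(3) − (0)(4) = 12
S→P: (0)(2) − (5)(3) = -15
Σ = 6
Area = |Σ|/2 = 3.
Net area = 199.5 − 3 = 196.5.

196.5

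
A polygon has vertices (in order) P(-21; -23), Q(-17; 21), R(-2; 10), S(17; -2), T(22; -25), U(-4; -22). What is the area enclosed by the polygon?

Apply the shoelace formula: 2A = Σ (x_i·y_{i+1} − x_{i+1}·y_i), indices taken mod 6.
Σ = (-832) + (-128) + (-166) + (-381) + (-584) + (-370) = -2461
Area = |Σ|/2 = 1230.5.

1230.5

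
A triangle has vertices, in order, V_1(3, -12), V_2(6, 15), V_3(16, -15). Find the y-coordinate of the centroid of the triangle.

Apply Gauss's area formula. First the cross-terms c_i = x_i·y_{i+1} − x_{i+1}·y_i:
  117, -330, -147  ⇒  2A = -360, A = -180.
Then Σ (y_i + y_{i+1})·c_i = 4320, so ȳ = 4320 / (6·(-180)) = -4.

-4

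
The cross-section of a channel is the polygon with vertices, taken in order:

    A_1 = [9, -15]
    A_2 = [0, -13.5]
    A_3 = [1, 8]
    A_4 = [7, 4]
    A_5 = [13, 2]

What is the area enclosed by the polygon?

205.5

Σ = (-121.5) + (13.5) + (-52) + (-38) + (-213) = -411
Area = |Σ|/2 = 205.5.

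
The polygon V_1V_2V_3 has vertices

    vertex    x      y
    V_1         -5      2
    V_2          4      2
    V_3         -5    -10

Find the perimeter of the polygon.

|V_1V_2| = √((9)² + (0)²) = √81 = 9
|V_2V_3| = √((-9)² + (-12)²) = √225 = 15
|V_3V_1| = √((0)² + (12)²) = √144 = 12
Perimeter = 9 + 15 + 12 = 36.

36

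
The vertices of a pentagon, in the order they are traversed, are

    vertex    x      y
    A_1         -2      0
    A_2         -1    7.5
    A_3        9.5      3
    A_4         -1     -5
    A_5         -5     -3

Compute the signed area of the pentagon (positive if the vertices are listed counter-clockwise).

Apply the shoelace formula: 2A = Σ (x_i·y_{i+1} − x_{i+1}·y_i), indices taken mod 5.
Cross-terms: -15, -74.25, -44.5, -22, -6  ⇒  Σ = -161.75
Signed area = Σ/2 = -80.875 (negative ⇒ clockwise traversal).

-80.875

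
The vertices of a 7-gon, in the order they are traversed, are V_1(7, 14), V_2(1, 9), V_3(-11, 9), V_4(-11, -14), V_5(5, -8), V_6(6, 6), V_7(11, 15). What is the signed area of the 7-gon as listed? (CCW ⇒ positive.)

359.5

V_1→V_2: (7)(9) − (1)(14) = 49
V_2→V_3: (1)(9) − (-11)(9) = 108
V_3→V_4: (-11)(-14) − (-11)(9) = 253
V_4→V_5: (-11)(-8) − (5)(-14) = 158
V_5→V_6: (5)(6) − (6)(-8) = 78
V_6→V_7: (6)(15) − (11)(6) = 24
V_7→V_1: (11)(14) − (7)(15) = 49
Σ = 719
Signed area = Σ/2 = 359.5 (positive ⇒ counter-clockwise traversal).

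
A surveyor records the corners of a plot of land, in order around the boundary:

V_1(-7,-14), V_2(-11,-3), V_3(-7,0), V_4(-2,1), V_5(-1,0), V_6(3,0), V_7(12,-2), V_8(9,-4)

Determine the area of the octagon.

Apply the surveyor's formula: 2A = Σ (x_i·y_{i+1} − x_{i+1}·y_i), indices taken mod 8.
Σ = (-133) + (-21) + (-7) + (1) + (0) + (-6) + (-30) + (-154) = -350
Area = |Σ|/2 = 175.

175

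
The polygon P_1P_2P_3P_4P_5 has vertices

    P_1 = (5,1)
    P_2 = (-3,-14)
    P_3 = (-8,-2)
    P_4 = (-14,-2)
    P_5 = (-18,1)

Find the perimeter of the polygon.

64

|P_1P_2| = √((-8)² + (-15)²) = √289 = 17
|P_2P_3| = √((-5)² + (12)²) = √169 = 13
|P_3P_4| = √((-6)² + (0)²) = √36 = 6
|P_4P_5| = √((-4)² + (3)²) = √25 = 5
|P_5P_1| = √((23)² + (0)²) = √529 = 23
Perimeter = 17 + 13 + 6 + 5 + 23 = 64.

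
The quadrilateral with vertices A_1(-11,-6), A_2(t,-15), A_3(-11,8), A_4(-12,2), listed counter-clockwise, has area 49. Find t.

-5

Write out the shoelace sum; only the two edges meeting at A_2 involve t:
2·Area = [((-11)·(-15) − t·(-6)) + (t·8 − (-11)·(-15))] + 168
       = 14·t + 168 = 98
⇒ t = -5.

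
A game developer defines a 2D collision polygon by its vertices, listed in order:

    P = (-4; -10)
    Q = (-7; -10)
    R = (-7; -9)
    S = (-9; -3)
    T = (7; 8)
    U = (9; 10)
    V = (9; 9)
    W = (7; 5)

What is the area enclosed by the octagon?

113.5

Apply the shoelace (surveyor's) formula: 2A = Σ (x_i·y_{i+1} − x_{i+1}·y_i), indices taken mod 8.
P→Q: (-4)(-10) − (-7)(-10) = -30
Q→R: (-7)(-9) − (-7)(-10) = -7
R→S: (-7)(-3) − (-9)(-9) = -60
S→T: (-9)(8) − (7)(-3) = -51
T→U: (7)(10) − (9)(8) = -2
U→V: (9)(9) − (9)(10) = -9
V→W: (9)(5) − (7)(9) = -18
W→P: (7)(-10) − (-4)(5) = -50
Σ = -227
Area = |Σ|/2 = 113.5.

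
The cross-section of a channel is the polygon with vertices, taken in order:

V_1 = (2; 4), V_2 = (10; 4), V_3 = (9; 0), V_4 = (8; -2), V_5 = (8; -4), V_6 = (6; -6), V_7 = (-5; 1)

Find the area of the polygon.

86

V_1→V_2: (2)(4) − (10)(4) = -32
V_2→V_3: (10)(0) − (9)(4) = -36
V_3→V_4: (9)(-2) − (8)(0) = -18
V_4→V_5: (8)(-4) − (8)(-2) = -16
V_5→V_6: (8)(-6) − (6)(-4) = -24
V_6→V_7: (6)(1) − (-5)(-6) = -24
V_7→V_1: (-5)(4) − (2)(1) = -22
Σ = -172
Area = |Σ|/2 = 86.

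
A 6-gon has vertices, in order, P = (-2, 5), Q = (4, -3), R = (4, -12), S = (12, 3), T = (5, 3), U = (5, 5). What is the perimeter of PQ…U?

52

|PQ| = √((6)² + (-8)²) = √100 = 10
|QR| = √((0)² + (-9)²) = √81 = 9
|RS| = √((8)² + (15)²) = √289 = 17
|ST| = √((-7)² + (0)²) = √49 = 7
|TU| = √((0)² + (2)²) = √4 = 2
|UP| = √((-7)² + (0)²) = √49 = 7
Perimeter = 10 + 9 + 17 + 7 + 2 + 7 = 52.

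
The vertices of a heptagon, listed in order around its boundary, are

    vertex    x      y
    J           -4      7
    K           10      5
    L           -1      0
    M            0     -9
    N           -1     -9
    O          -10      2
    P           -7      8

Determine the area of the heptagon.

Apply the surveyor's formula: 2A = Σ (x_i·y_{i+1} − x_{i+1}·y_i), indices taken mod 7.
Cross-terms: -90, 5, 9, -9, -92, -66, -17  ⇒  Σ = -260
Area = |Σ|/2 = 130.

130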